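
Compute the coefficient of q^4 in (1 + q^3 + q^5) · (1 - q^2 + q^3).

(1 + q^3 + q^5) has coefficients 1,0,0,1,0 for degrees 0…4.
(1 - q^2 + q^3) has coefficients 1,0,-1,1,0 for degrees 0…4.
[q^4] = 1·0 + 1·0 = 0.

0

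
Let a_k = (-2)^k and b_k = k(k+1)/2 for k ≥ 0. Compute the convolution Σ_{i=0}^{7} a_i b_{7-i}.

30

The convolution is the t^7 coefficient of A(t)B(t).
Σ = 1·28 − 2·21 + 4·15 − 8·10 + 16·6 − 32·3 + 64·1 − 128·0 = 30.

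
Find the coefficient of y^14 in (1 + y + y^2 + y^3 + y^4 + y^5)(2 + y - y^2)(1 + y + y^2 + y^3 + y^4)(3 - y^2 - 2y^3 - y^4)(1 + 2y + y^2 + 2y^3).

(1 + y + y^2 + y^3 + y^4 + y^5) has coefficients 1,1,1,1,1,1 for degrees 0…5.
(2 + y - y^2) has coefficients 2,1,-1,0,0,0,0,0,0,0,0,0,0,0,0 for degrees 0…14.
Multiplying by (1 + y + y^2 + y^3 + y^4) gives running coefficients 2,3,2,2,2,0,-1,0,0,0,0,0,0,0,0 for degrees 0…14.
Multiplying by (3 - y^2 - 2y^3 - y^4) gives running coefficients 6,9,4,-1,-4,-9,-11,-6,-1,2,1,0,0,0,0 for degrees 0…14.
Finally multiplying by (1 + 2y + y^2 + 2y^3), the product of all factors after the first has coefficients 6,21,28,28,16,-10,-35,-45,-42,-28,-8,2,5,2,0 for degrees 0…14.
[y^14] = 1·0 + 1·2 + 1·5 + 1·2 + 1·(-8) + 1·(-28) = -27.

-27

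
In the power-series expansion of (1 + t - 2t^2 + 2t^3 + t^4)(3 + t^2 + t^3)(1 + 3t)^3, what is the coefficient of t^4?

20

(1 + t - 2t^2 + 2t^3 + t^4) has coefficients 1,1,-2,2,1 for degrees 0…4.
(3 + t^2 + t^3) has coefficients 3,0,1,1,0 for degrees 0…4.
Finally multiplying by (1 + 3t)^3, the product of all factors after the first has coefficients 3,27,82,91,36 for degrees 0…4.
[t^4] = 1·36 + 1·91 − 2·82 + 2·27 + 1·3 = 20.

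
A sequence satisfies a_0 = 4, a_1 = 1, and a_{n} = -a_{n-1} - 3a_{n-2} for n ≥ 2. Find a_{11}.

625

The ordinary generating function has denominator 1 + q + 3q^2.
Iterating the recurrence: a_0,…,a_{11} = 4, 1, -13, 10, 29, -59, -28, 205, -121, -494, 857, 625.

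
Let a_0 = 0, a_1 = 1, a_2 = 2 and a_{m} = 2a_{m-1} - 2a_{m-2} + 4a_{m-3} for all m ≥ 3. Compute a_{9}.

The ordinary generating function has denominator 1 - 2x + 2x^2 - 4x^3.
Iterating the recurrence: a_0,…,a_{9} = 0, 1, 2, 2, 4, 12, 24, 40, 80, 176.

176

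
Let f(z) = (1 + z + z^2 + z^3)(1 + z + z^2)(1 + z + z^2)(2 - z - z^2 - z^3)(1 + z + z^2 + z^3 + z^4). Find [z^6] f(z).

-13

(1 + z + z^2 + z^3) has coefficients 1,1,1,1 for degrees 0…3.
(1 + z + z^2) has coefficients 1,1,1,0,0,0,0 for degrees 0…6.
Multiplying by (1 + z + z^2) gives running coefficients 1,2,3,2,1,0,0 for degrees 0…6.
Multiplying by (2 - z - z^2 - z^3) gives running coefficients 2,3,3,-2,-5,-6,-3 for degrees 0…6.
Finally multiplying by (1 + z + z^2 + z^3 + z^4), the product of all factors after the first has coefficients 2,5,8,6,1,-7,-13 for degrees 0…6.
[z^6] = 1·(-13) + 1·(-7) + 1·1 + 1·6 = -13.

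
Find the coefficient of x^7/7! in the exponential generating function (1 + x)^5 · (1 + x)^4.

The EGF product rule gives c_7 = Σ_{k_1+k_2=7} C(7; k_1,k_2) · ∏ g_i(k_i), where (1+x)^5 gives the falling factorial (5)_k; (1+x)^4 gives the falling factorial (4)_k.
g_1(k) for k = 0…7: 1, 5, 20, 60, 120, 120, 0, 0.
g_2(k) for k = 0…7: 1, 4, 12, 24, 24, 0, 0, 0.
c_7 = Σ_k C(7,k)·g_1(k)·g_2(7−k) = 35·60·24 + 35·120·24 + 21·120·12 = 50400 + 100800 + 30240 = 181440.

181440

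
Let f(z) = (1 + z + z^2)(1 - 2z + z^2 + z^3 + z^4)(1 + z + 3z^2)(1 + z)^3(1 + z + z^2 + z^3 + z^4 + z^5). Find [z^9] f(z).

(1 + z + z^2) has coefficients 1,1,1 for degrees 0…2.
(1 - 2z + z^2 + z^3 + z^4) has coefficients 1,-2,1,1,1,0,0,0,0,0 for degrees 0…9.
Multiplying by (1 + z + 3z^2) gives running coefficients 1,-1,2,-4,5,4,3,0,0,0 for degrees 0…9.
Multiplying by (1 + z)^3 gives running coefficients 1,2,2,0,-2,9,26,26,13,3 for degrees 0…9.
Finally multiplying by (1 + z + z^2 + z^3 + z^4 + z^5), the product of all factors after the first has coefficients 1,3,5,5,3,12,37,61,72,75 for degrees 0…9.
[z^9] = 1·75 + 1·72 + 1·61 = 208.

208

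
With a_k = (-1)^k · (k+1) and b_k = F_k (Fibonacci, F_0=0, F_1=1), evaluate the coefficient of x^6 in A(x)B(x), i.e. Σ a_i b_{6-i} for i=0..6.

-2

Write out a_i and b_{6-i} for i = 0,…,6 and sum the products.
Σ = 1·8 − 2·5 + 3·3 − 4·2 + 5·1 − 6·1 + 7·0 = -2.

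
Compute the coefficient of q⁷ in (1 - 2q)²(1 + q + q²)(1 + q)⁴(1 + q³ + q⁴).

5

(1 - 2q)² has coefficients 1,-4,4 for degrees 0…2.
(1 + q + q²) has coefficients 1,1,1,0,0,0,0,0 for degrees 0…7.
Multiplying by (1 + q)⁴ gives running coefficients 1,5,11,14,11,5,1,0 for degrees 0…7.
Finally multiplying by (1 + q³ + q⁴), the product of all factors after the first has coefficients 1,5,11,15,17,21,26,25 for degrees 0…7.
[q⁷] = 1·25 − 4·26 + 4·21 = 5.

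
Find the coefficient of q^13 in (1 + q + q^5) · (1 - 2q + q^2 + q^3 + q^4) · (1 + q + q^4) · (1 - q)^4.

(1 + q + q^5) has coefficients 1,1,0,0,0,1 for degrees 0…5.
(1 - 2q + q^2 + q^3 + q^4) has coefficients 1,-2,1,1,1,0,0,0,0,0,0,0,0,0 for degrees 0…13.
Multiplying by (1 + q + q^4) gives running coefficients 1,-1,-1,2,3,-1,1,1,1,0,0,0,0,0 for degrees 0…13.
Finally multiplying by (1 - q)^4, the product of all factors after the first has coefficients 1,-5,9,-4,-6,2,14,-19,10,-3,3,-3,1,0 for degrees 0…13.
[q^13] = 1·0 + 1·1 + 1·10 = 11.

11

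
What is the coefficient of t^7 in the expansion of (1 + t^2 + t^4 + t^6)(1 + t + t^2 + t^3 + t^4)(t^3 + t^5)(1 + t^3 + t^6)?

6

(1 + t^2 + t^4 + t^6) has coefficients 1,0,1,0,1,0,1 for degrees 0…6.
(1 + t + t^2 + t^3 + t^4) has coefficients 1,1,1,1,1,0,0,0 for degrees 0…7.
Multiplying by (t^3 + t^5) gives running coefficients 0,0,0,1,1,2,2,2 for degrees 0…7.
Finally multiplying by (1 + t^3 + t^6), the product of all factors after the first has coefficients 0,0,0,1,1,2,3,3 for degrees 0…7.
[t^7] = 1·3 + 1·2 + 1·1 + 1·0 = 6.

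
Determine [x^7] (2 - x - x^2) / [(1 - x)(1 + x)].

-1

The denominator gives the recurrence a_n = a_(n−2) for n ≥ 3; the numerator fixes a_0 = 2, a_1 = -1, a_2 = 1.
Iterating: 2, -1, 1, -1, 1, -1, 1, -1, so a_7 = -1.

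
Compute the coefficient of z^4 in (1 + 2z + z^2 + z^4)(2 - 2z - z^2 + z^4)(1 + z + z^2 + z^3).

(1 + 2z + z^2 + z^4) has coefficients 1,2,1,0,1 for degrees 0…4.
(2 - 2z - z^2 + z^4) has coefficients 2,-2,-1,0,1 for degrees 0…4.
Finally multiplying by (1 + z + z^2 + z^3), the product of all factors after the first has coefficients 2,0,-1,-1,-2 for degrees 0…4.
[z^4] = 1·(-2) + 2·(-1) + 1·(-1) + 1·2 = -3.

-3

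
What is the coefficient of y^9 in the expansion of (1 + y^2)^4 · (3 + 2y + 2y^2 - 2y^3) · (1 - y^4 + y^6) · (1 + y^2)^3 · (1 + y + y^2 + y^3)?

(1 + y^2)^4 has coefficients 1,0,4,0,6,0,4,0,1 for degrees 0…8.
(3 + 2y + 2y^2 - 2y^3) has coefficients 3,2,2,-2,0,0,0,0,0,0 for degrees 0…9.
Multiplying by (1 - y^4 + y^6) gives running coefficients 3,2,2,-2,-3,-2,1,4,2,-2 for degrees 0…9.
Multiplying by (1 + y^2)^3 gives running coefficients 3,2,11,4,12,-2,1,-6,-2,2 for degrees 0…9.
Finally multiplying by (1 + y + y^2 + y^3), the product of all factors after the first has coefficients 3,5,16,20,29,25,15,5,-9,-5 for degrees 0…9.
[y^9] = 1·(-5) + 4·5 + 6·25 + 4·20 + 1·5 = 250.

250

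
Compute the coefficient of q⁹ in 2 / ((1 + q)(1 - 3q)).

29524

Partial fractions give a closed form: a_n = (1/2)·(-1)^n + (3/2)·3^n.
At n = 9: a_9 = 29524.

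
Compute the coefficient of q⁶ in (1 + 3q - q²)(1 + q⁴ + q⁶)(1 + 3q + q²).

10

(1 + 3q - q²) has coefficients 1,3,-1 for degrees 0…2.
(1 + q⁴ + q⁶) has coefficients 1,0,0,0,1,0,1 for degrees 0…6.
Finally multiplying by (1 + 3q + q²), the product of all factors after the first has coefficients 1,3,1,0,1,3,2 for degrees 0…6.
[q⁶] = 1·2 + 3·3 − 1·1 = 10.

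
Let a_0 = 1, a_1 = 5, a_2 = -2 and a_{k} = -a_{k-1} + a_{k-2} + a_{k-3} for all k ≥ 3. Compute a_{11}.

The ordinary generating function has denominator 1 + q - q^2 - q^3.
Iterating the recurrence: a_0,…,a_{11} = 1, 5, -2, 8, -5, 11, -8, 14, -11, 17, -14, 20.

20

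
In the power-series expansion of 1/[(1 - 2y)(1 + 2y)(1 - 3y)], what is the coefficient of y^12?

953317

Partial fractions give a closed form: a_n = (-1)·2^n + (1/5)·(-2)^n + (9/5)·3^n.
At n = 12: a_12 = 953317.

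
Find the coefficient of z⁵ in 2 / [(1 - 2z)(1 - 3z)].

1330

The denominator gives the recurrence a_n = 5a_(n−1) − 6a_(n−2) for n ≥ 2; the numerator fixes a_0 = 2, a_1 = 10.
Iterating: 2, 10, 38, 130, 422, 1330, so a_5 = 1330.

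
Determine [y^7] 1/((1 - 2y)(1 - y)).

The denominator gives the recurrence a_n = 3a_(n−1) − 2a_(n−2) for n ≥ 2; the numerator fixes a_0 = 1, a_1 = 3.
Iterating: 1, 3, 7, 15, 31, 63, 127, 255, so a_7 = 255.

255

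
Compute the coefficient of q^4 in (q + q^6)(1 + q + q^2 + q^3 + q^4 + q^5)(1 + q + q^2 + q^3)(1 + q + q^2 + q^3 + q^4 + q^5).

10

(q + q^6) has coefficients 0,1,0,0,0 for degrees 0…4.
(1 + q + q^2 + q^3 + q^4 + q^5) has coefficients 1,1,1,1,1 for degrees 0…4.
Multiplying by (1 + q + q^2 + q^3) gives running coefficients 1,2,3,4,4 for degrees 0…4.
Finally multiplying by (1 + q + q^2 + q^3 + q^4 + q^5), the product of all factors after the first has coefficients 1,3,6,10,14 for degrees 0…4.
[q^4] = 1·10 = 10.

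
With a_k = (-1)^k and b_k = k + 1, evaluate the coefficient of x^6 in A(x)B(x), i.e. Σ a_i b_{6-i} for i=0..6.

This is [x^6] in the product of the two ordinary generating functions.
Σ = 1·7 − 1·6 + 1·5 − 1·4 + 1·3 − 1·2 + 1·1 = 4.

4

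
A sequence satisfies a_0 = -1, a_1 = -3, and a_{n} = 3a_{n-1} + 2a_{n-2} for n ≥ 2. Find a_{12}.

The ordinary generating function has denominator 1 - 3x - 2x^2.
Iterating the recurrence: a_0,…,a_{12} = -1, -3, -11, -39, -139, -495, -1763, -6279, -22363, -79647, -283667, -1010295, -3598219.

-3598219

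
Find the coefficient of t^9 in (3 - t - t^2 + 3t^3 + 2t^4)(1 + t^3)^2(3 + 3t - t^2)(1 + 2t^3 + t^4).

(3 - t - t^2 + 3t^3 + 2t^4) has coefficients 3,-1,-1,3,2 for degrees 0…4.
(1 + t^3)^2 has coefficients 1,0,0,2,0,0,1,0,0,0 for degrees 0…9.
Multiplying by (3 + 3t - t^2) gives running coefficients 3,3,-1,6,6,-2,3,3,-1,0 for degrees 0…9.
Finally multiplying by (1 + 2t^3 + t^4), the product of all factors after the first has coefficients 3,3,-1,12,15,-1,14,21,1,4 for degrees 0…9.
[t^9] = 3·4 − 1·1 − 1·21 + 3·14 + 2·(-1) = 30.

30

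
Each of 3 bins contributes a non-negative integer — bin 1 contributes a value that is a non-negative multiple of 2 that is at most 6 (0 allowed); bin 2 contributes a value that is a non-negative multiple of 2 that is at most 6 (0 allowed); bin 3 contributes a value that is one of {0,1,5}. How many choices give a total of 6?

The generating function for the choices is (1 + x^2 + x^4 + x^6)·(1 + x^2 + x^4 + x^6)·(1 + x + x^5); the count is [x^6].
(1 + x^2 + x^4 + x^6) has coefficients 1,0,1,0,1,0,1 for degrees 0…6.
(1 + x^2 + x^4 + x^6) has coefficients 1,0,1,0,1,0,1 for degrees 0…6.
Finally multiplying by (1 + x + x^5), the product of all factors after the first has coefficients 1,1,1,1,1,2,1 for degrees 0…6.
[x^6] = 1·1 + 1·1 + 1·1 + 1·1 = 4.

4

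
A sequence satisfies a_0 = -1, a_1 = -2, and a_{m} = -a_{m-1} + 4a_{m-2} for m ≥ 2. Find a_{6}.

The ordinary generating function has denominator 1 + q - 4q^2.
Iterating the recurrence: a_0,…,a_{6} = -1, -2, -2, -6, -2, -22, 14.

14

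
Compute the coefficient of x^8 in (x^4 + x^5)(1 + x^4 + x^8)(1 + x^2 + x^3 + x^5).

2

(x^4 + x^5) has coefficients 0,0,0,0,1,1 for degrees 0…5.
(1 + x^4 + x^8) has coefficients 1,0,0,0,1,0,0,0,1 for degrees 0…8.
Finally multiplying by (1 + x^2 + x^3 + x^5), the product of all factors after the first has coefficients 1,0,1,1,1,1,1,1,1 for degrees 0…8.
[x^8] = 1·1 + 1·1 = 2.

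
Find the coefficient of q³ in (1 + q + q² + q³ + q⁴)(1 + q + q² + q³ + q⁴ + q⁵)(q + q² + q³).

(1 + q + q² + q³ + q⁴) has coefficients 1,1,1,1 for degrees 0…3.
(1 + q + q² + q³ + q⁴ + q⁵) has coefficients 1,1,1,1 for degrees 0…3.
Finally multiplying by (q + q² + q³), the product of all factors after the first has coefficients 0,1,2,3 for degrees 0…3.
[q³] = 1·3 + 1·2 + 1·1 + 1·0 = 6.

6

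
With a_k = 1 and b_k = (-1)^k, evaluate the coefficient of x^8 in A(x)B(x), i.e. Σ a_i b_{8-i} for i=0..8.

Write out a_i and b_{8-i} for i = 0,…,8 and sum the products.
Σ = 1·1 + 1·(-1) + 1·1 + 1·(-1) + 1·1 + 1·(-1) + 1·1 + 1·(-1) + 1·1 = 1.

1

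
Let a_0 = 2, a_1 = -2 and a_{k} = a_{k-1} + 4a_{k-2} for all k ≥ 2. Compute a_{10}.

The ordinary generating function has denominator 1 - t - 4t^2.
Iterating the recurrence: a_0,…,a_{10} = 2, -2, 6, -2, 22, 14, 102, 158, 566, 1198, 3462.

3462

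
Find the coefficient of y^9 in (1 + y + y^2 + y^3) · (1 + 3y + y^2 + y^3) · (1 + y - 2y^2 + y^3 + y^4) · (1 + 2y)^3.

161

(1 + y + y^2 + y^3) has coefficients 1,1,1,1 for degrees 0…3.
(1 + 3y + y^2 + y^3) has coefficients 1,3,1,1,0,0,0,0,0,0 for degrees 0…9.
Multiplying by (1 + y - 2y^2 + y^3 + y^4) gives running coefficients 1,4,2,-3,3,2,2,1,0,0 for degrees 0…9.
Finally multiplying by (1 + 2y)^3, the product of all factors after the first has coefficients 1,10,38,65,41,0,26,61,46,28 for degrees 0…9.
[y^9] = 1·28 + 1·46 + 1·61 + 1·26 = 161.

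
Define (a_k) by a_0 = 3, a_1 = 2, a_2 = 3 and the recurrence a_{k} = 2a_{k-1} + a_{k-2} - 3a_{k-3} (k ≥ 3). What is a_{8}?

-160

The ordinary generating function has denominator 1 - 2y - y^2 + 3y^3.
Iterating the recurrence: a_0,…,a_{8} = 3, 2, 3, -1, -5, -20, -42, -89, -160.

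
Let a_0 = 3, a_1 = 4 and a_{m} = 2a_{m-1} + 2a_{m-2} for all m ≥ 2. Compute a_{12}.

309312

The ordinary generating function has denominator 1 - 2z - 2z^2.
Iterating the recurrence: a_0,…,a_{12} = 3, 4, 14, 36, 100, 272, 744, 2032, 5552, 15168, 41440, 113216, 309312.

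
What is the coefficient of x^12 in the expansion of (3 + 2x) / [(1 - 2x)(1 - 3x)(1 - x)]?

8703243

Partial fractions give a closed form: a_n = (-16)·2^n + (33/2)·3^n + (5/2)·1^n.
At n = 12: a_12 = 8703243.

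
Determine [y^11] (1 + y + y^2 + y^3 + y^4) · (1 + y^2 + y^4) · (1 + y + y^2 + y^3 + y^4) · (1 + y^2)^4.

132

(1 + y + y^2 + y^3 + y^4) has coefficients 1,1,1,1,1 for degrees 0…4.
(1 + y^2 + y^4) has coefficients 1,0,1,0,1,0,0,0,0,0,0,0 for degrees 0…11.
Multiplying by (1 + y + y^2 + y^3 + y^4) gives running coefficients 1,1,2,2,3,2,2,1,1,0,0,0 for degrees 0…11.
Finally multiplying by (1 + y^2)^4, the product of all factors after the first has coefficients 1,1,6,6,17,16,30,25,36,25,30,16 for degrees 0…11.
[y^11] = 1·16 + 1·30 + 1·25 + 1·36 + 1·25 = 132.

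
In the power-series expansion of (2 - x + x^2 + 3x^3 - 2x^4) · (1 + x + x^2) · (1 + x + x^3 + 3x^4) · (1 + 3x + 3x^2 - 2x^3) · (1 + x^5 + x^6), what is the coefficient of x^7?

60

(2 - x + x^2 + 3x^3 - 2x^4) has coefficients 2,-1,1,3,-2 for degrees 0…4.
(1 + x + x^2) has coefficients 1,1,1,0,0,0,0,0 for degrees 0…7.
Multiplying by (1 + x + x^3 + 3x^4) gives running coefficients 1,2,2,2,4,4,3,0 for degrees 0…7.
Multiplying by (1 + 3x + 3x^2 - 2x^3) gives running coefficients 1,5,11,12,12,18,23,13 for degrees 0…7.
Finally multiplying by (1 + x^5 + x^6), the product of all factors after the first has coefficients 1,5,11,12,12,19,29,29 for degrees 0…7.
[x^7] = 2·29 − 1·29 + 1·19 + 3·12 − 2·12 = 60.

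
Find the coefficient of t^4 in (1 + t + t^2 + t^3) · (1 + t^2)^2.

3

(1 + t + t^2 + t^3) has coefficients 1,1,1,1 for degrees 0…3.
(1 + t^2)^2 has coefficients 1,0,2,0,1 for degrees 0…4.
[t^4] = 1·1 + 1·0 + 1·2 + 1·0 = 3.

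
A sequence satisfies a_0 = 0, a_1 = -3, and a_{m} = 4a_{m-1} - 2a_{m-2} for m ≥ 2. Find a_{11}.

The ordinary generating function has denominator 1 - 4y + 2y^2.
Iterating the recurrence: a_0,…,a_{11} = 0, -3, -12, -42, -144, -492, -1680, -5736, -19584, -66864, -228288, -779424.

-779424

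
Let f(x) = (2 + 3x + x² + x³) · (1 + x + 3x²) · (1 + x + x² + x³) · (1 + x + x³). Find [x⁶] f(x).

74

(2 + 3x + x² + x³) has coefficients 2,3,1,1 for degrees 0…3.
(1 + x + 3x²) has coefficients 1,1,3,0,0,0,0 for degrees 0…6.
Multiplying by (1 + x + x² + x³) gives running coefficients 1,2,5,5,4,3,0 for degrees 0…6.
Finally multiplying by (1 + x + x³), the product of all factors after the first has coefficients 1,3,7,11,11,12,8 for degrees 0…6.
[x⁶] = 2·8 + 3·12 + 1·11 + 1·11 = 74.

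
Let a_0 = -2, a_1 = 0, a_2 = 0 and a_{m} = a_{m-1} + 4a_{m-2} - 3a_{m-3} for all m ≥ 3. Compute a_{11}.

The ordinary generating function has denominator 1 - q - 4q^2 + 3q^3.
Iterating the recurrence: a_0,…,a_{11} = -2, 0, 0, 6, 6, 30, 36, 138, 192, 636, 990, 2958.

2958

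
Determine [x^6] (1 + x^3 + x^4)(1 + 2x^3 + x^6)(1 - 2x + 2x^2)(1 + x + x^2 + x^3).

7

(1 + x^3 + x^4) has coefficients 1,0,0,1,1 for degrees 0…4.
(1 + 2x^3 + x^6) has coefficients 1,0,0,2,0,0,1 for degrees 0…6.
Multiplying by (1 - 2x + 2x^2) gives running coefficients 1,-2,2,2,-4,4,1 for degrees 0…6.
Finally multiplying by (1 + x + x^2 + x^3), the product of all factors after the first has coefficients 1,-1,1,3,-2,4,3 for degrees 0…6.
[x^6] = 1·3 + 1·3 + 1·1 = 7.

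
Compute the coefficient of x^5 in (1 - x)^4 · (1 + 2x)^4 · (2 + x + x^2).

(1 - x)^4 has coefficients 1,-4,6,-4,1 for degrees 0…4.
(1 + 2x)^4 has coefficients 1,8,24,32,16,0 for degrees 0…5.
Finally multiplying by (2 + x + x^2), the product of all factors after the first has coefficients 2,17,57,96,88,48 for degrees 0…5.
[x^5] = 1·48 − 4·88 + 6·96 − 4·57 + 1·17 = 61.

61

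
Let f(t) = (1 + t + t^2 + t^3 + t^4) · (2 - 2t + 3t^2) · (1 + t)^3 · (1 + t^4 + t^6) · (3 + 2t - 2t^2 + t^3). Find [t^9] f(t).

156

(1 + t + t^2 + t^3 + t^4) has coefficients 1,1,1,1,1 for degrees 0…4.
(2 - 2t + 3t^2) has coefficients 2,-2,3,0,0,0,0,0,0,0 for degrees 0…9.
Multiplying by (1 + t)^3 gives running coefficients 2,4,3,5,7,3,0,0,0,0 for degrees 0…9.
Multiplying by (1 + t^4 + t^6) gives running coefficients 2,4,3,5,9,7,5,9,10,8 for degrees 0…9.
Finally multiplying by (3 + 2t - 2t^2 + t^3), the product of all factors after the first has coefficients 6,16,13,15,35,32,16,32,45,31 for degrees 0…9.
[t^9] = 1·31 + 1·45 + 1·32 + 1·16 + 1·32 = 156.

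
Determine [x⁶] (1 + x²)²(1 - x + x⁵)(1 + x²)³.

10

(1 + x²)² has coefficients 1,0,2,0,1 for degrees 0…4.
(1 - x + x⁵) has coefficients 1,-1,0,0,0,1,0 for degrees 0…6.
Finally multiplying by (1 + x²)³, the product of all factors after the first has coefficients 1,-1,3,-3,3,-2,1 for degrees 0…6.
[x⁶] = 1·1 + 2·3 + 1·3 = 10.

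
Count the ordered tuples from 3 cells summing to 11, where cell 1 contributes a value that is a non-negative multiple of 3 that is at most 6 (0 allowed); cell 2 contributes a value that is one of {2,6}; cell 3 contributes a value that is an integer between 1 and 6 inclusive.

4

The generating function for the choices is (1 + q³ + q⁶)·(q² + q⁶)·(q + q² + q³ + q⁴ + q⁵ + q⁶); the count is [q¹¹].
(1 + q³ + q⁶) has coefficients 1,0,0,1,0,0,1 for degrees 0…6.
(q² + q⁶) has coefficients 0,0,1,0,0,0,1,0,0,0,0,0 for degrees 0…11.
Finally multiplying by (q + q² + q³ + q⁴ + q⁵ + q⁶), the product of all factors after the first has coefficients 0,0,0,1,1,1,1,2,2,1,1,1 for degrees 0…11.
[q¹¹] = 1·1 + 1·2 + 1·1 = 4.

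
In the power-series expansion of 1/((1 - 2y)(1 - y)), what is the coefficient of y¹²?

Partial fractions give a closed form: a_n = (2)·2^n + (-1)·1^n.
At n = 12: a_12 = 8191.

8191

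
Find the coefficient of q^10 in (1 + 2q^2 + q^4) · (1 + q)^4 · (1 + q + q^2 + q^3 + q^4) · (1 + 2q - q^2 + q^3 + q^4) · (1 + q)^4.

2641

(1 + 2q^2 + q^4) has coefficients 1,0,2,0,1 for degrees 0…4.
(1 + q)^4 has coefficients 1,4,6,4,1,0,0,0,0,0,0 for degrees 0…10.
Multiplying by (1 + q + q^2 + q^3 + q^4) gives running coefficients 1,5,11,15,16,15,11,5,1,0,0 for degrees 0…10.
Multiplying by (1 + 2q - q^2 + q^3 + q^4) gives running coefficients 1,7,20,33,41,48,51,43,31,23,15 for degrees 0…10.
Finally multiplying by (1 + q)^4, the product of all factors after the first has coefficients 1,11,54,159,322,497,641,732,742,657,516 for degrees 0…10.
[q^10] = 1·516 + 2·742 + 1·641 = 2641.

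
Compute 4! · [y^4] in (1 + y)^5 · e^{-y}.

-19

The EGF product rule gives c_4 = Σ_{k_1+k_2=4} C(4; k_1,k_2) · ∏ g_i(k_i), where (1+y)^5 gives the falling factorial (5)_k; e^{-y} gives (-1)^k.
g_1(k) for k = 0…4: 1, 5, 20, 60, 120.
g_2(k) for k = 0…4: 1, -1, 1, -1, 1.
c_4 = Σ_k C(4,k)·g_1(k)·g_2(4−k) = 1·1·1 + 4·5·(-1) + 6·20·1 + 4·60·(-1) + 1·120·1 = 1 − 20 + 120 − 240 + 120 = -19.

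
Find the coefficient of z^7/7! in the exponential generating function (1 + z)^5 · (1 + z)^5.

604800

The EGF product rule gives c_7 = Σ_{k_1+k_2=7} C(7; k_1,k_2) · ∏ g_i(k_i), where (1+z)^5 gives the falling factorial (5)_k; (1+z)^5 gives the falling factorial (5)_k.
g_1(k) for k = 0…7: 1, 5, 20, 60, 120, 120, 0, 0.
g_2(k) for k = 0…7: 1, 5, 20, 60, 120, 120, 0, 0.
c_7 = Σ_k C(7,k)·g_1(k)·g_2(7−k) = 21·20·120 + 35·60·120 + 35·120·60 + 21·120·20 = 50400 + 252000 + 252000 + 50400 = 604800.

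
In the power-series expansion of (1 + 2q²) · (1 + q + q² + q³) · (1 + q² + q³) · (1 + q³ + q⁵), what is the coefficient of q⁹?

(1 + 2q²) has coefficients 1,0,2 for degrees 0…2.
(1 + q + q² + q³) has coefficients 1,1,1,1,0,0,0,0,0,0 for degrees 0…9.
Multiplying by (1 + q² + q³) gives running coefficients 1,1,2,3,2,2,1,0,0,0 for degrees 0…9.
Finally multiplying by (1 + q³ + q⁵), the product of all factors after the first has coefficients 1,1,2,4,3,5,5,4,5,3 for degrees 0…9.
[q⁹] = 1·3 + 2·4 = 11.

11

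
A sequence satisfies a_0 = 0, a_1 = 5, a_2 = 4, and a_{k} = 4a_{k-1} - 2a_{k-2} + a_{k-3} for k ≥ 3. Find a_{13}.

1764117

The ordinary generating function has denominator 1 - 4t + 2t^2 - t^3.
Iterating the recurrence: a_0,…,a_{13} = 0, 5, 4, 6, 21, 76, 268, 941, 3304, 11602, 40741, 143064, 502376, 1764117.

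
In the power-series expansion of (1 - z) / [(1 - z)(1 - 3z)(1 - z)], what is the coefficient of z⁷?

3280

The denominator gives the recurrence a_n = 5a_(n−1) − 7a_(n−2) + 3a_(n−3) for n ≥ 3; the numerator fixes a_0 = 1, a_1 = 4, a_2 = 13.
Iterating: 1, 4, 13, 40, 121, 364, 1093, 3280, so a_7 = 3280.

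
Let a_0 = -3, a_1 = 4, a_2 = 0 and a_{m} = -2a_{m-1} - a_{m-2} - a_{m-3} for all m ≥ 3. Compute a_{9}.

The ordinary generating function has denominator 1 + 2x + x^2 + x^3.
Iterating the recurrence: a_0,…,a_{9} = -3, 4, 0, -1, -2, 5, -7, 11, -20, 36.

36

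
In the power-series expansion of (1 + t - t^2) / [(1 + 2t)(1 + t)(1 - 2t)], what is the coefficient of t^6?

43

Partial fractions give a closed form: a_n = (1/4)·(-2)^n + (1/3)·(-1)^n + (5/12)·2^n.
At n = 6: a_6 = 43.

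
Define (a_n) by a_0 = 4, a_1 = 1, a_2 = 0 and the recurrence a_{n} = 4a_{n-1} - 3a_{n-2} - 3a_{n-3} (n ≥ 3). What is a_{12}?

-73683

The ordinary generating function has denominator 1 - 4t + 3t^2 + 3t^3.
Iterating the recurrence: a_0,…,a_{12} = 4, 1, 0, -15, -63, -207, -594, -1566, -3861, -8964, -19575, -39825, -73683.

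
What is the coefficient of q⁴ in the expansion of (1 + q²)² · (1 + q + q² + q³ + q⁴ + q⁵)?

4

(1 + q²)² has coefficients 1,0,2,0,1 for degrees 0…4.
(1 + q + q² + q³ + q⁴ + q⁵) has coefficients 1,1,1,1,1 for degrees 0…4.
[q⁴] = 1·1 + 2·1 + 1·1 = 4.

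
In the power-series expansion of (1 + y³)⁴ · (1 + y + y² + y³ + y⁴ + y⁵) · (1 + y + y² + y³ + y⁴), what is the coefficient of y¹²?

45

(1 + y³)⁴ has coefficients 1,0,0,4,0,0,6,0,0,4,0,0,1 for degrees 0…12.
(1 + y + y² + y³ + y⁴ + y⁵) has coefficients 1,1,1,1,1,1,0,0,0,0,0,0,0 for degrees 0…12.
Finally multiplying by (1 + y + y² + y³ + y⁴), the product of all factors after the first has coefficients 1,2,3,4,5,5,4,3,2,1,0,0,0 for degrees 0…12.
[y¹²] = 1·0 + 4·1 + 6·4 + 4·4 + 1·1 = 45.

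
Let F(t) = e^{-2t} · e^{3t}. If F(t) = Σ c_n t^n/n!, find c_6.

The EGF product rule gives c_6 = Σ_{k_1+k_2=6} C(6; k_1,k_2) · ∏ g_i(k_i), where e^{-2t} gives (-2)^k; e^{3t} gives (3)^k.
g_1(k) for k = 0…6: 1, -2, 4, -8, 16, -32, 64.
g_2(k) for k = 0…6: 1, 3, 9, 27, 81, 243, 729.
c_6 = Σ_k C(6,k)·g_1(k)·g_2(6−k) = 1·1·729 + 6·(-2)·243 + 15·4·81 + 20·(-8)·27 + 15·16·9 + 6·(-32)·3 + 1·64·1 = 729 − 2916 + 4860 − 4320 + 2160 − 576 + 64 = 1.

1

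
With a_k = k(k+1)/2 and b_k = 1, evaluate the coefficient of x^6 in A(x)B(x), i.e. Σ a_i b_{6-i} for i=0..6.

56

The convolution is the t^6 coefficient of A(t)B(t).
Σ = 0·1 + 1·1 + 3·1 + 6·1 + 10·1 + 15·1 + 21·1 = 56.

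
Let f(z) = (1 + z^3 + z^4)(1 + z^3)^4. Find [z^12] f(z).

(1 + z^3 + z^4) has coefficients 1,0,0,1,1 for degrees 0…4.
(1 + z^3)^4 has coefficients 1,0,0,4,0,0,6,0,0,4,0,0,1 for degrees 0…12.
[z^12] = 1·1 + 1·4 + 1·0 = 5.

5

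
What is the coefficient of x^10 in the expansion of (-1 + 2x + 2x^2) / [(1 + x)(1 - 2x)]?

The denominator gives the recurrence a_n = a_(n−1) + 2a_(n−2) for n ≥ 3; the numerator fixes a_0 = -1, a_1 = 1, a_2 = 1.
Iterating: -1, 1, 1, 3, 5, 11, 21, 43, 85, 171, 341, so a_10 = 341.

341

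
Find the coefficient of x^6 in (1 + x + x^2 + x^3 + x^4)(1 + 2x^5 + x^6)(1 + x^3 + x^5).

5

(1 + x + x^2 + x^3 + x^4) has coefficients 1,1,1,1,1 for degrees 0…4.
(1 + 2x^5 + x^6) has coefficients 1,0,0,0,0,2,1 for degrees 0…6.
Finally multiplying by (1 + x^3 + x^5), the product of all factors after the first has coefficients 1,0,0,1,0,3,1 for degrees 0…6.
[x^6] = 1·1 + 1·3 + 1·0 + 1·1 + 1·0 = 5.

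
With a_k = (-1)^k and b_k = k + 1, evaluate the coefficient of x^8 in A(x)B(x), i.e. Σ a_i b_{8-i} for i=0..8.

5

Write out a_i and b_{8-i} for i = 0,…,8 and sum the products.
Σ = 1·9 − 1·8 + 1·7 − 1·6 + 1·5 − 1·4 + 1·3 − 1·2 + 1·1 = 5.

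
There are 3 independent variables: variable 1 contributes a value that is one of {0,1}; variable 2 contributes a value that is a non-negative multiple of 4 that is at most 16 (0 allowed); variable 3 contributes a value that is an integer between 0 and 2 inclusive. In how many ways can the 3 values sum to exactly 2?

2

The generating function for the choices is (1 + t)·(1 + t⁴ + t⁸ + t¹² + t¹⁶)·(1 + t + t²); the count is [t²].
(1 + t) has coefficients 1,1 for degrees 0…1.
(1 + t⁴ + t⁸ + t¹² + t¹⁶) has coefficients 1,0,0 for degrees 0…2.
Finally multiplying by (1 + t + t²), the product of all factors after the first has coefficients 1,1,1 for degrees 0…2.
[t²] = 1·1 + 1·1 = 2.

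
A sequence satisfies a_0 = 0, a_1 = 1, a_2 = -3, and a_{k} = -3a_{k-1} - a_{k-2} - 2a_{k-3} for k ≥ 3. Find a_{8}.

The ordinary generating function has denominator 1 + 3z + z^2 + 2z^3.
Iterating the recurrence: a_0,…,a_{8} = 0, 1, -3, 8, -23, 67, -194, 561, -1623.

-1623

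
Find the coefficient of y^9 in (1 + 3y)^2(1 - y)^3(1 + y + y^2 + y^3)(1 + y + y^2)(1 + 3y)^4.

603

(1 + 3y)^2 has coefficients 1,6,9 for degrees 0…2.
(1 - y)^3 has coefficients 1,-3,3,-1,0,0,0,0,0,0 for degrees 0…9.
Multiplying by (1 + y + y^2 + y^3) gives running coefficients 1,-2,1,0,-1,2,-1,0,0,0 for degrees 0…9.
Multiplying by (1 + y + y^2) gives running coefficients 1,-1,0,-1,0,1,0,1,-1,0 for degrees 0…9.
Finally multiplying by (1 + 3y)^4, the product of all factors after the first has coefficients 1,11,42,53,-39,-134,-96,-26,119,123 for degrees 0…9.
[y^9] = 1·123 + 6·119 + 9·(-26) = 603.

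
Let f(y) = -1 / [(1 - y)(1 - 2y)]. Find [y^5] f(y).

The denominator gives the recurrence a_n = 3a_(n−1) − 2a_(n−2) for n ≥ 2; the numerator fixes a_0 = -1, a_1 = -3.
Iterating: -1, -3, -7, -15, -31, -63, so a_5 = -63.

-63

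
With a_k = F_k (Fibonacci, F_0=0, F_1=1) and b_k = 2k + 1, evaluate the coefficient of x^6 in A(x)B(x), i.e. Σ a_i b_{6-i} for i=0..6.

The convolution is the t^6 coefficient of A(t)B(t).
Σ = 0·13 + 1·11 + 1·9 + 2·7 + 3·5 + 5·3 + 8·1 = 72.

72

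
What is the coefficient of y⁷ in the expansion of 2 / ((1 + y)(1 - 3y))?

3280

Partial fractions give a closed form: a_n = (1/2)·(-1)^n + (3/2)·3^n.
At n = 7: a_7 = 3280.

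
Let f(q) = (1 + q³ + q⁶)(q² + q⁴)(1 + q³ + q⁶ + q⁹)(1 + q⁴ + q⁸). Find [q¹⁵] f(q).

(1 + q³ + q⁶) has coefficients 1,0,0,1,0,0,1 for degrees 0…6.
(q² + q⁴) has coefficients 0,0,1,0,1,0,0,0,0,0,0,0,0,0,0,0 for degrees 0…15.
Multiplying by (1 + q³ + q⁶ + q⁹) gives running coefficients 0,0,1,0,1,1,0,1,1,0,1,1,0,1,0,0 for degrees 0…15.
Finally multiplying by (1 + q⁴ + q⁸), the product of all factors after the first has coefficients 0,0,1,0,1,1,1,1,2,1,2,2,2,2,1,2 for degrees 0…15.
[q¹⁵] = 1·2 + 1·2 + 1·1 = 5.

5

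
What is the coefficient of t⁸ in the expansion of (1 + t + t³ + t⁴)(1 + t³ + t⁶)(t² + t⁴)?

(1 + t + t³ + t⁴) has coefficients 1,1,0,1,1 for degrees 0…4.
(1 + t³ + t⁶) has coefficients 1,0,0,1,0,0,1,0,0 for degrees 0…8.
Finally multiplying by (t² + t⁴), the product of all factors after the first has coefficients 0,0,1,0,1,1,0,1,1 for degrees 0…8.
[t⁸] = 1·1 + 1·1 + 1·1 + 1·1 = 4.

4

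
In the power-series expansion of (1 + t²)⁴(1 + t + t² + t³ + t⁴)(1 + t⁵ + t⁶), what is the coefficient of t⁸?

21

(1 + t²)⁴ has coefficients 1,0,4,0,6,0,4,0,1 for degrees 0…8.
(1 + t + t² + t³ + t⁴) has coefficients 1,1,1,1,1,0,0,0,0 for degrees 0…8.
Finally multiplying by (1 + t⁵ + t⁶), the product of all factors after the first has coefficients 1,1,1,1,1,1,2,2,2 for degrees 0…8.
[t⁸] = 1·2 + 4·2 + 6·1 + 4·1 + 1·1 = 21.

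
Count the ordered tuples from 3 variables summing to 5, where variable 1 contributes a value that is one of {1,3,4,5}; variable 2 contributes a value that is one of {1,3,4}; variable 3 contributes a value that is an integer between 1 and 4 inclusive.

The generating function for the choices is (y + y³ + y⁴ + y⁵)·(y + y³ + y⁴)·(y + y² + y³ + y⁴); the count is [y⁵].
(y + y³ + y⁴ + y⁵) has coefficients 0,1,0,1,1,1 for degrees 0…5.
(y + y³ + y⁴) has coefficients 0,1,0,1,1,0 for degrees 0…5.
Finally multiplying by (y + y² + y³ + y⁴), the product of all factors after the first has coefficients 0,0,1,1,2,3 for degrees 0…5.
[y⁵] = 1·2 + 1·1 + 1·0 + 1·0 = 3.

3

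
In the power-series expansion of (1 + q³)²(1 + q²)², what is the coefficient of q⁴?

1

(1 + q³)² has coefficients 1,0,0,2,0 for degrees 0…4.
(1 + q²)² has coefficients 1,0,2,0,1 for degrees 0…4.
[q⁴] = 1·1 + 2·0 = 1.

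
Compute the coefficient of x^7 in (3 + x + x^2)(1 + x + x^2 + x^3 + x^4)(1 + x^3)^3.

27

(3 + x + x^2) has coefficients 3,1,1 for degrees 0…2.
(1 + x + x^2 + x^3 + x^4) has coefficients 1,1,1,1,1,0,0,0 for degrees 0…7.
Finally multiplying by (1 + x^3)^3, the product of all factors after the first has coefficients 1,1,1,4,4,3,6,6 for degrees 0…7.
[x^7] = 3·6 + 1·6 + 1·3 = 27.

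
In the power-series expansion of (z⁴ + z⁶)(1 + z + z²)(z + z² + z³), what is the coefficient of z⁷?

(z⁴ + z⁶) has coefficients 0,0,0,0,1,0,1 for degrees 0…6.
(1 + z + z²) has coefficients 1,1,1,0,0,0,0,0 for degrees 0…7.
Finally multiplying by (z + z² + z³), the product of all factors after the first has coefficients 0,1,2,3,2,1,0,0 for degrees 0…7.
[z⁷] = 1·3 + 1·1 = 4.

4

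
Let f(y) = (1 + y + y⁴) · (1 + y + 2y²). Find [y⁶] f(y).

(1 + y + y⁴) has coefficients 1,1,0,0,1 for degrees 0…4.
(1 + y + 2y²) has coefficients 1,1,2,0,0,0,0 for degrees 0…6.
[y⁶] = 1·0 + 1·0 + 1·2 = 2.

2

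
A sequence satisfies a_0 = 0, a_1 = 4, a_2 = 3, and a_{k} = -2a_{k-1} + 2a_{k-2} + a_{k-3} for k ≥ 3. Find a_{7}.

The ordinary generating function has denominator 1 + 2z - 2z^2 - z^3.
Iterating the recurrence: a_0,…,a_{7} = 0, 4, 3, 2, 6, -5, 24, -52.

-52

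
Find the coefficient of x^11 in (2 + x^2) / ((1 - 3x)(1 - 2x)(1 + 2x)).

Partial fractions give a closed form: a_n = (19/5)·3^n + (-9/4)·2^n + (9/20)·(-2)^n.
At n = 11: a_11 = 667629.

667629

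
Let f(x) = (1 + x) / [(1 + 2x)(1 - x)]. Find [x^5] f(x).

Partial fractions give a closed form: a_n = (1/3)·(-2)^n + (2/3)·1^n.
At n = 5: a_5 = -10.

-10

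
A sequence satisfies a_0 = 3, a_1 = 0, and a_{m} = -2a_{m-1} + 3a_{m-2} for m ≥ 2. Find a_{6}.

549

The ordinary generating function has denominator 1 + 2t - 3t^2.
Iterating the recurrence: a_0,…,a_{6} = 3, 0, 9, -18, 63, -180, 549.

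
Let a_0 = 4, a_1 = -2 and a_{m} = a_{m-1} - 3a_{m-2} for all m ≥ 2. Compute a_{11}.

The ordinary generating function has denominator 1 - z + 3z^2.
Iterating the recurrence: a_0,…,a_{11} = 4, -2, -14, -8, 34, 58, -44, -218, -86, 568, 826, -878.

-878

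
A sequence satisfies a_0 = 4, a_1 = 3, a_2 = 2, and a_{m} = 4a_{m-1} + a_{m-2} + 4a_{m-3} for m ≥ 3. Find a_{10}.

894914

The ordinary generating function has denominator 1 - 4z - z^2 - 4z^3.
Iterating the recurrence: a_0,…,a_{10} = 4, 3, 2, 27, 122, 523, 2322, 10299, 45610, 202027, 894914.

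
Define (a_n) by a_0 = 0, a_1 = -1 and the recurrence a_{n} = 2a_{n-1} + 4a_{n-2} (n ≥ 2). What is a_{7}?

The ordinary generating function has denominator 1 - 2q - 4q^2.
Iterating the recurrence: a_0,…,a_{7} = 0, -1, -2, -8, -24, -80, -256, -832.

-832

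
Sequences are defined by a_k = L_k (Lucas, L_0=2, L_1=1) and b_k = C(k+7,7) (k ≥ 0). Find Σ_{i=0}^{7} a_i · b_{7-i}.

The convolution is the t^7 coefficient of A(t)B(t).
Σ = 2·3432 + 1·1716 + 3·792 + 4·330 + 7·120 + 11·36 + 18·8 + 29·1 = 13685.

13685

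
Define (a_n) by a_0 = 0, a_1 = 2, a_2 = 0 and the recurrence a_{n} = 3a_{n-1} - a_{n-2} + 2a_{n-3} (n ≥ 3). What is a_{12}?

-8390

The ordinary generating function has denominator 1 - 3q + q^2 - 2q^3.
Iterating the recurrence: a_0,…,a_{12} = 0, 2, 0, -2, -2, -4, -14, -42, -120, -346, -1002, -2900, -8390.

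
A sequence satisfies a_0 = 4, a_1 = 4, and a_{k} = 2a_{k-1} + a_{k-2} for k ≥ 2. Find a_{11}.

The ordinary generating function has denominator 1 - 2z - z^2.
Iterating the recurrence: a_0,…,a_{11} = 4, 4, 12, 28, 68, 164, 396, 956, 2308, 5572, 13452, 32476.

32476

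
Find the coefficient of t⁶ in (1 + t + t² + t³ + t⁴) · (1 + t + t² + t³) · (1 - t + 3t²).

(1 + t + t² + t³ + t⁴) has coefficients 1,1,1,1,1 for degrees 0…4.
(1 + t + t² + t³) has coefficients 1,1,1,1,0,0,0 for degrees 0…6.
Finally multiplying by (1 - t + 3t²), the product of all factors after the first has coefficients 1,0,3,3,2,3,0 for degrees 0…6.
[t⁶] = 1·0 + 1·3 + 1·2 + 1·3 + 1·3 = 11.

11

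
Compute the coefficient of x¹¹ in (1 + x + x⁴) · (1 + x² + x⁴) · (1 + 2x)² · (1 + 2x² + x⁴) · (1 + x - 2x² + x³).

(1 + x + x⁴) has coefficients 1,1,0,0,1 for degrees 0…4.
(1 + x² + x⁴) has coefficients 1,0,1,0,1,0,0,0,0,0,0,0 for degrees 0…11.
Multiplying by (1 + 2x)² gives running coefficients 1,4,5,4,5,4,4,0,0,0,0,0 for degrees 0…11.
Multiplying by (1 + 2x² + x⁴) gives running coefficients 1,4,7,12,16,16,19,12,13,4,4,0 for degrees 0…11.
Finally multiplying by (1 + x - 2x² + x³), the product of all factors after the first has coefficients 1,5,9,12,18,15,15,15,3,12,-6,9 for degrees 0…11.
[x¹¹] = 1·9 + 1·(-6) + 1·15 = 18.

18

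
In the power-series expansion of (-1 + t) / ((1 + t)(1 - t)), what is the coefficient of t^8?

-1

The denominator gives the recurrence a_n = a_(n−2) for n ≥ 2; the numerator fixes a_0 = -1, a_1 = 1.
Iterating: -1, 1, -1, 1, -1, 1, -1, 1, -1, so a_8 = -1.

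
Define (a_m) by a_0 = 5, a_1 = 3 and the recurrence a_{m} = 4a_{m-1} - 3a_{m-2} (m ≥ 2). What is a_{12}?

-531435

The ordinary generating function has denominator 1 - 4q + 3q^2.
Iterating the recurrence: a_0,…,a_{12} = 5, 3, -3, -21, -75, -237, -723, -2181, -6555, -19677, -59043, -177141, -531435.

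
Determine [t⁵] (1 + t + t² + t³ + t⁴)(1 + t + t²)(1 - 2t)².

2

(1 + t + t² + t³ + t⁴) has coefficients 1,1,1,1,1 for degrees 0…4.
(1 + t + t²) has coefficients 1,1,1,0,0,0 for degrees 0…5.
Finally multiplying by (1 - 2t)², the product of all factors after the first has coefficients 1,-3,1,0,4,0 for degrees 0…5.
[t⁵] = 1·0 + 1·4 + 1·0 + 1·1 + 1·(-3) = 2.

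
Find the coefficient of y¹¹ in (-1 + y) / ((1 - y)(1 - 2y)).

-2048

Partial fractions give a closed form: a_n = (-1)·2^n.
At n = 11: a_11 = -2048.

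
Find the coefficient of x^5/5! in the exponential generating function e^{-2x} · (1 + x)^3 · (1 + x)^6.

-32

The EGF product rule gives c_5 = Σ_{k_1+k_2+k_3=5} C(5; k_1,k_2,k_3) · ∏ g_i(k_i), where e^{-2x} gives (-2)^k; (1+x)^3 gives the falling factorial (3)_k; (1+x)^6 gives the falling factorial (6)_k.
g_1(k) for k = 0…5: 1, -2, 4, -8, 16, -32.
g_2(k) for k = 0…5: 1, 3, 6, 6, 0, 0.
g_3(k) for k = 0…5: 1, 6, 30, 120, 360, 720.
First combine the last two factors: h(k) = Σ_j C(k,j)·g_2(j)·g_3(k−j) for k = 0…5: 1, 9, 72, 504, 3024, 15120.
c_5 = Σ_k C(5,k)·g_1(k)·h(5−k) = 1·1·15120 + 5·(-2)·3024 + 10·4·504 + 10·(-8)·72 + 5·16·9 + 1·(-32)·1 = 15120 − 30240 + 20160 − 5760 + 720 − 32 = -32.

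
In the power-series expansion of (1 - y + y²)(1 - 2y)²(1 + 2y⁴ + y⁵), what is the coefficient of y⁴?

(1 - y + y²) has coefficients 1,-1,1 for degrees 0…2.
(1 - 2y)² has coefficients 1,-4,4,0,0 for degrees 0…4.
Finally multiplying by (1 + 2y⁴ + y⁵), the product of all factors after the first has coefficients 1,-4,4,0,2 for degrees 0…4.
[y⁴] = 1·2 − 1·0 + 1·4 = 6.

6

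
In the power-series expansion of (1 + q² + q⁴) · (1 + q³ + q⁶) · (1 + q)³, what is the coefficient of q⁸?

8

(1 + q² + q⁴) has coefficients 1,0,1,0,1 for degrees 0…4.
(1 + q³ + q⁶) has coefficients 1,0,0,1,0,0,1,0,0 for degrees 0…8.
Finally multiplying by (1 + q)³, the product of all factors after the first has coefficients 1,3,3,2,3,3,2,3,3 for degrees 0…8.
[q⁸] = 1·3 + 1·2 + 1·3 = 8.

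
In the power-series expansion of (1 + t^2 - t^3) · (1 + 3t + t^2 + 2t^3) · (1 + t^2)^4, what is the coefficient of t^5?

(1 + t^2 - t^3) has coefficients 1,0,1,-1 for degrees 0…3.
(1 + 3t + t^2 + 2t^3) has coefficients 1,3,1,2,0,0 for degrees 0…5.
Finally multiplying by (1 + t^2)^4, the product of all factors after the first has coefficients 1,3,5,14,10,26 for degrees 0…5.
[t^5] = 1·26 + 1·14 − 1·5 = 35.

35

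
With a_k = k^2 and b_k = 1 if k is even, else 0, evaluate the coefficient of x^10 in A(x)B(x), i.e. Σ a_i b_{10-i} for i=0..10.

The convolution is the x^10 coefficient of A(x)B(x).
Σ = 0·1 + 1·0 + 4·1 + 9·0 + 16·1 + 25·0 + 36·1 + 49·0 + 64·1 + 81·0 + 100·1 = 220.

220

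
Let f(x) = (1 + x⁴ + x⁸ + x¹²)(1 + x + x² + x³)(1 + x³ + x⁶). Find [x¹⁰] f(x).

3

(1 + x⁴ + x⁸ + x¹²) has coefficients 1,0,0,0,1,0,0,0,1,0,0 for degrees 0…10.
(1 + x + x² + x³) has coefficients 1,1,1,1,0,0,0,0,0,0,0 for degrees 0…10.
Finally multiplying by (1 + x³ + x⁶), the product of all factors after the first has coefficients 1,1,1,2,1,1,2,1,1,1,0 for degrees 0…10.
[x¹⁰] = 1·0 + 1·2 + 1·1 = 3.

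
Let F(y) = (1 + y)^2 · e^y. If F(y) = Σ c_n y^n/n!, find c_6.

43

The EGF product rule gives c_6 = Σ_{k_1+k_2=6} C(6; k_1,k_2) · ∏ g_i(k_i), where (1+y)^2 gives the falling factorial (2)_k; e^y gives (1)^k.
g_1(k) for k = 0…6: 1, 2, 2, 0, 0, 0, 0.
g_2(k) for k = 0…6: 1, 1, 1, 1, 1, 1, 1.
c_6 = Σ_k C(6,k)·g_1(k)·g_2(6−k) = 1·1·1 + 6·2·1 + 15·2·1 = 1 + 12 + 30 = 43.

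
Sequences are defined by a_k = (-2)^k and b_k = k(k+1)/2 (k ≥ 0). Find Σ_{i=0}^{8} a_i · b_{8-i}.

-24

The convolution is the x^8 coefficient of A(x)B(x).
Σ = 1·36 − 2·28 + 4·21 − 8·15 + 16·10 − 32·6 + 64·3 − 128·1 + 256·0 = -24.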